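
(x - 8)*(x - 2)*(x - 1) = x^3 - 11*x^2 + 26*x - 16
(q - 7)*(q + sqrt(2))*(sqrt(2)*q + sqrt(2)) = sqrt(2)*q^3 - 6*sqrt(2)*q^2 + 2*q^2 - 12*q - 7*sqrt(2)*q - 14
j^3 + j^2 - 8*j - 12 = (j - 3)*(j + 2)^2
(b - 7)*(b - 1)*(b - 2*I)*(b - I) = b^4 - 8*b^3 - 3*I*b^3 + 5*b^2 + 24*I*b^2 + 16*b - 21*I*b - 14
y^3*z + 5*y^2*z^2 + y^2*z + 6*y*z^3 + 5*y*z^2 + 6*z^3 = (y + 2*z)*(y + 3*z)*(y*z + z)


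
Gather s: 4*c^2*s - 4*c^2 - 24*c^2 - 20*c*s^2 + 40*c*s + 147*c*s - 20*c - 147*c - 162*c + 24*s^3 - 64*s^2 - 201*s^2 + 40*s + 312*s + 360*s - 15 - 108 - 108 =-28*c^2 - 329*c + 24*s^3 + s^2*(-20*c - 265) + s*(4*c^2 + 187*c + 712) - 231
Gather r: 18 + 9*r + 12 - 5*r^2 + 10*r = -5*r^2 + 19*r + 30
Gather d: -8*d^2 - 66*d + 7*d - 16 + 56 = -8*d^2 - 59*d + 40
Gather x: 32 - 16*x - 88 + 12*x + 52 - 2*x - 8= -6*x - 12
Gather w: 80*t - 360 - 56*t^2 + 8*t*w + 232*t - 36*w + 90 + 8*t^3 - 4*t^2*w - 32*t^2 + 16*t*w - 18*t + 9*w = 8*t^3 - 88*t^2 + 294*t + w*(-4*t^2 + 24*t - 27) - 270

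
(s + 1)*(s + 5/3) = s^2 + 8*s/3 + 5/3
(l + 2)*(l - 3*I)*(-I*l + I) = -I*l^3 - 3*l^2 - I*l^2 - 3*l + 2*I*l + 6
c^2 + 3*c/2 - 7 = (c - 2)*(c + 7/2)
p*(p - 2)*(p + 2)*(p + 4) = p^4 + 4*p^3 - 4*p^2 - 16*p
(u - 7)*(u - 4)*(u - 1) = u^3 - 12*u^2 + 39*u - 28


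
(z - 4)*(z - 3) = z^2 - 7*z + 12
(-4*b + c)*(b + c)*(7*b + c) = -28*b^3 - 25*b^2*c + 4*b*c^2 + c^3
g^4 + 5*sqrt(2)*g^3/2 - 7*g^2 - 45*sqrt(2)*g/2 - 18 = (g - 3)*(g + 3)*(g + sqrt(2)/2)*(g + 2*sqrt(2))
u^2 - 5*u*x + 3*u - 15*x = (u + 3)*(u - 5*x)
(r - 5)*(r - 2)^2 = r^3 - 9*r^2 + 24*r - 20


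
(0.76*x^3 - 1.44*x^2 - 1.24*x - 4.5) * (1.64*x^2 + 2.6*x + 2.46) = 1.2464*x^5 - 0.385599999999999*x^4 - 3.908*x^3 - 14.1464*x^2 - 14.7504*x - 11.07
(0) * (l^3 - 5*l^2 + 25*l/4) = 0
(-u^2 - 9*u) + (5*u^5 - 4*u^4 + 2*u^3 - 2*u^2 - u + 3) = 5*u^5 - 4*u^4 + 2*u^3 - 3*u^2 - 10*u + 3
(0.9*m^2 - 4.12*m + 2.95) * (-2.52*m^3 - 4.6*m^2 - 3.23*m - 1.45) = -2.268*m^5 + 6.2424*m^4 + 8.611*m^3 - 1.5674*m^2 - 3.5545*m - 4.2775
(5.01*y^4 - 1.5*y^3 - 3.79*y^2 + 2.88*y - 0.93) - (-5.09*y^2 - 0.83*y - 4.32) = 5.01*y^4 - 1.5*y^3 + 1.3*y^2 + 3.71*y + 3.39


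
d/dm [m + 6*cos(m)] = 1 - 6*sin(m)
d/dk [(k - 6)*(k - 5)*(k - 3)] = 3*k^2 - 28*k + 63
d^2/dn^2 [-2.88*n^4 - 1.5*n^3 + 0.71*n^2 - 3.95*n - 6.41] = -34.56*n^2 - 9.0*n + 1.42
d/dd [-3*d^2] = -6*d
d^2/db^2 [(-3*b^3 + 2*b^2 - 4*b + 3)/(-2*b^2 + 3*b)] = 2*(31*b^3 - 36*b^2 + 54*b - 27)/(b^3*(8*b^3 - 36*b^2 + 54*b - 27))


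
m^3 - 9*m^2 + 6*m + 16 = (m - 8)*(m - 2)*(m + 1)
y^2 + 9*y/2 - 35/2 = (y - 5/2)*(y + 7)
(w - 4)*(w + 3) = w^2 - w - 12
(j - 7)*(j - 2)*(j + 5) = j^3 - 4*j^2 - 31*j + 70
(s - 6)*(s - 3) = s^2 - 9*s + 18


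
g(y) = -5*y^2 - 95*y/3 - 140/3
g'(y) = -10*y - 95/3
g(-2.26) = -0.64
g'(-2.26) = -9.07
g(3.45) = -215.43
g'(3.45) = -66.17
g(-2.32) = -0.11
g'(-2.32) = -8.47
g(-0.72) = -26.46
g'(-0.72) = -24.47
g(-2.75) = 2.60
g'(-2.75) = -4.17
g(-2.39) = 0.46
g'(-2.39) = -7.77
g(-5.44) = -22.37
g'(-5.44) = 22.73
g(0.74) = -72.84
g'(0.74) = -39.07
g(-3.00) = 3.33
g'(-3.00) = -1.67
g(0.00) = -46.67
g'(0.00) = -31.67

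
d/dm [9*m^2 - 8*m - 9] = 18*m - 8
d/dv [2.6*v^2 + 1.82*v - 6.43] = 5.2*v + 1.82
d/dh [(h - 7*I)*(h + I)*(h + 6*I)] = 3*h^2 + 43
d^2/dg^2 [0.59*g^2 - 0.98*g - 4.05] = 1.18000000000000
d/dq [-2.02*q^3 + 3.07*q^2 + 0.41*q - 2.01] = -6.06*q^2 + 6.14*q + 0.41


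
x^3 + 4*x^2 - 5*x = x*(x - 1)*(x + 5)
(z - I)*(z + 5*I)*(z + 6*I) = z^3 + 10*I*z^2 - 19*z + 30*I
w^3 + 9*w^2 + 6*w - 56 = (w - 2)*(w + 4)*(w + 7)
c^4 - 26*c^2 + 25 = (c - 5)*(c - 1)*(c + 1)*(c + 5)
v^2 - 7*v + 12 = (v - 4)*(v - 3)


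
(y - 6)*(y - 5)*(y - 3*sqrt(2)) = y^3 - 11*y^2 - 3*sqrt(2)*y^2 + 30*y + 33*sqrt(2)*y - 90*sqrt(2)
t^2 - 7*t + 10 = (t - 5)*(t - 2)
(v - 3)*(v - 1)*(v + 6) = v^3 + 2*v^2 - 21*v + 18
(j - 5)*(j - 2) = j^2 - 7*j + 10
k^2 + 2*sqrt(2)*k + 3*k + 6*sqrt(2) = (k + 3)*(k + 2*sqrt(2))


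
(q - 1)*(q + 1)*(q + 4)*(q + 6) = q^4 + 10*q^3 + 23*q^2 - 10*q - 24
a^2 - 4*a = a*(a - 4)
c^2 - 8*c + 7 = (c - 7)*(c - 1)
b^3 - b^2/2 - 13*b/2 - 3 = (b - 3)*(b + 1/2)*(b + 2)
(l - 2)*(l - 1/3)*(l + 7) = l^3 + 14*l^2/3 - 47*l/3 + 14/3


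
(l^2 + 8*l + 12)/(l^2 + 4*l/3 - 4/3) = 3*(l + 6)/(3*l - 2)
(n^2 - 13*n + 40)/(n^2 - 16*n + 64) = (n - 5)/(n - 8)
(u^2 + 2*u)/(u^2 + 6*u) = (u + 2)/(u + 6)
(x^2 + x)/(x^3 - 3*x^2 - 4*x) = 1/(x - 4)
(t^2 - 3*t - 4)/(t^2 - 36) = (t^2 - 3*t - 4)/(t^2 - 36)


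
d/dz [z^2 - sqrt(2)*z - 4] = 2*z - sqrt(2)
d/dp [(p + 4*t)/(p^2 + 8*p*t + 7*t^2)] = (p^2 + 8*p*t + 7*t^2 - 2*(p + 4*t)^2)/(p^2 + 8*p*t + 7*t^2)^2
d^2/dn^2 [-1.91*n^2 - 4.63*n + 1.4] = -3.82000000000000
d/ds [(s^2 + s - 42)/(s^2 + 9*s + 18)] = 4*(2*s^2 + 30*s + 99)/(s^4 + 18*s^3 + 117*s^2 + 324*s + 324)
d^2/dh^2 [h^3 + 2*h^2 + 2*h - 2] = 6*h + 4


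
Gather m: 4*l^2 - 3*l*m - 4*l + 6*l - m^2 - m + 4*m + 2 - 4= 4*l^2 + 2*l - m^2 + m*(3 - 3*l) - 2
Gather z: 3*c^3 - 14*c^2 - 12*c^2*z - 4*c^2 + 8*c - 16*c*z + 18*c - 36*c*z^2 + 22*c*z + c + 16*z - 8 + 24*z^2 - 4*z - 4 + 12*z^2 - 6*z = 3*c^3 - 18*c^2 + 27*c + z^2*(36 - 36*c) + z*(-12*c^2 + 6*c + 6) - 12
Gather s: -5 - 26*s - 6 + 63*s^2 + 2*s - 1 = 63*s^2 - 24*s - 12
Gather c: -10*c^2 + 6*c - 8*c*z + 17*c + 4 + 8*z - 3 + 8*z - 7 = -10*c^2 + c*(23 - 8*z) + 16*z - 6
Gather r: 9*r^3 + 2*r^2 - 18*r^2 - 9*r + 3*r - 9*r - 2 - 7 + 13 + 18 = 9*r^3 - 16*r^2 - 15*r + 22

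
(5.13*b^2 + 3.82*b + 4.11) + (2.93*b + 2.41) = 5.13*b^2 + 6.75*b + 6.52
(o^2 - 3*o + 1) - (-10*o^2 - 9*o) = 11*o^2 + 6*o + 1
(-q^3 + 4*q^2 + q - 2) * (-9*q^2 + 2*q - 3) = 9*q^5 - 38*q^4 + 2*q^3 + 8*q^2 - 7*q + 6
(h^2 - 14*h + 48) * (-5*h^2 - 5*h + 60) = -5*h^4 + 65*h^3 - 110*h^2 - 1080*h + 2880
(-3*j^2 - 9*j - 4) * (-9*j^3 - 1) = 27*j^5 + 81*j^4 + 36*j^3 + 3*j^2 + 9*j + 4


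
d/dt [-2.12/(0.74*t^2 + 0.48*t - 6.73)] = (3.1376*t + 1.0176)/(0.74*t^2 + 0.48*t - 6.73)^2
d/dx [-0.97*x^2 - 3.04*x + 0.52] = -1.94*x - 3.04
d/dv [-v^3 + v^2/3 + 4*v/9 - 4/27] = -3*v^2 + 2*v/3 + 4/9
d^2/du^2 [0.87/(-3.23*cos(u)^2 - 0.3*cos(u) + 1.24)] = (36.306492*(1 - cos(u)^2)^2 + 2.52909*cos(u)^3 + 32.169642*cos(u)^2 - 4.73454*cos(u) - 43.43214)/(3.23*cos(u)^2 + 0.3*cos(u) - 1.24)^3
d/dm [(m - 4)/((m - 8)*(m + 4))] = (-m^2 + 8*m - 48)/(m^4 - 8*m^3 - 48*m^2 + 256*m + 1024)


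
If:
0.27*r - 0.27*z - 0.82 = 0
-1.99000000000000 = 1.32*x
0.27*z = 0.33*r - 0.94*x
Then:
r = -37.29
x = -1.51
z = -40.32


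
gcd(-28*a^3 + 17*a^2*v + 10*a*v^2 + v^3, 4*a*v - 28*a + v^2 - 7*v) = 4*a + v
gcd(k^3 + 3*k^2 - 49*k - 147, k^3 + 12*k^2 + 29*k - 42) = k + 7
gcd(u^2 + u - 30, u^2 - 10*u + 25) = u - 5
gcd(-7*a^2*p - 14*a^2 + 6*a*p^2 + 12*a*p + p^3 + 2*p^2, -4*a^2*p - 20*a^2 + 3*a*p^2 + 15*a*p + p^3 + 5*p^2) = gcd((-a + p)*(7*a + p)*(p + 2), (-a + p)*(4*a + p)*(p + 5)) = -a + p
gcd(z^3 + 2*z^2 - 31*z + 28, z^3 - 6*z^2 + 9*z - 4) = z^2 - 5*z + 4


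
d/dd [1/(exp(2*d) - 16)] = -2*exp(2*d)/(exp(2*d) - 16)^2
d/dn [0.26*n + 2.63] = 0.260000000000000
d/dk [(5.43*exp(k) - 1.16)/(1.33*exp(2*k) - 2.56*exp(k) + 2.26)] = (-7.2219*exp(2*k) + 3.0856*exp(k) + 9.3022)*exp(k)/(1.7689*exp(4*k) - 6.8096*exp(3*k) + 12.5652*exp(2*k) - 11.5712*exp(k) + 5.1076)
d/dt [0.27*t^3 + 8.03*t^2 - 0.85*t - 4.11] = 0.81*t^2 + 16.06*t - 0.85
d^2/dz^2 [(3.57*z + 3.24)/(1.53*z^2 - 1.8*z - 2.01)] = ((2.9376 - 32.7726*z)*(-1.53*z^2 + 1.8*z + 2.01) - (3.06*z - 1.8)*(3.57*z + 3.24)*(6.12*z - 3.6))/(-1.53*z^2 + 1.8*z + 2.01)^3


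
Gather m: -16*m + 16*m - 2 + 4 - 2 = 0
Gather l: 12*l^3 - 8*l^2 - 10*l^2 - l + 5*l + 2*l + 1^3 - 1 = 12*l^3 - 18*l^2 + 6*l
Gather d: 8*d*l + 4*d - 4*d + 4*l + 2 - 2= 8*d*l + 4*l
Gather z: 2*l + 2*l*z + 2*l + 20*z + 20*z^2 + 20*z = 4*l + 20*z^2 + z*(2*l + 40)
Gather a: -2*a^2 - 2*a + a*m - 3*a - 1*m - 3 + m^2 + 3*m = -2*a^2 + a*(m - 5) + m^2 + 2*m - 3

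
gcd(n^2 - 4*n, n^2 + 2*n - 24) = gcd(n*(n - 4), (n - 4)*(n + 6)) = n - 4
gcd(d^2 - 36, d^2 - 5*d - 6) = d - 6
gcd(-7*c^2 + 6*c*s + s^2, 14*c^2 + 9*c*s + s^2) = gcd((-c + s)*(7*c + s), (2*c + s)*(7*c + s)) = 7*c + s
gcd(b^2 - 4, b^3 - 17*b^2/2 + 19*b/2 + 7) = b - 2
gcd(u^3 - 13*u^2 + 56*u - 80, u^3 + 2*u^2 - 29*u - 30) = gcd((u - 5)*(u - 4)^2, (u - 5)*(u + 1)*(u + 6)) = u - 5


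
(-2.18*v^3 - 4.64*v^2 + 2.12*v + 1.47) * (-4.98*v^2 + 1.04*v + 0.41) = 10.8564*v^5 + 20.84*v^4 - 16.277*v^3 - 7.0182*v^2 + 2.398*v + 0.6027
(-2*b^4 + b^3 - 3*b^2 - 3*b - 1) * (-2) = 4*b^4 - 2*b^3 + 6*b^2 + 6*b + 2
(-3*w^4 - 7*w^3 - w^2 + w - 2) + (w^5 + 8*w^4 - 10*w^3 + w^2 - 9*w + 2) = w^5 + 5*w^4 - 17*w^3 - 8*w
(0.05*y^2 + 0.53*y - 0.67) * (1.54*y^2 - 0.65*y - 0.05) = 0.077*y^4 + 0.7837*y^3 - 1.3788*y^2 + 0.409*y + 0.0335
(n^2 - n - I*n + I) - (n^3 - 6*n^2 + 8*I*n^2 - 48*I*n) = -n^3 + 7*n^2 - 8*I*n^2 - n + 47*I*n + I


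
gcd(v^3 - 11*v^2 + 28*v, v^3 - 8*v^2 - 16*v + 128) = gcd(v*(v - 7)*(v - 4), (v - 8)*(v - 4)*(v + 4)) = v - 4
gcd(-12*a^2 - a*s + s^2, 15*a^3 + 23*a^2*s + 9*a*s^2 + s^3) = 3*a + s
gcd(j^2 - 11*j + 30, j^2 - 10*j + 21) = 1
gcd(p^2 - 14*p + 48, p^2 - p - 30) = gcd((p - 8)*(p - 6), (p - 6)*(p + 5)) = p - 6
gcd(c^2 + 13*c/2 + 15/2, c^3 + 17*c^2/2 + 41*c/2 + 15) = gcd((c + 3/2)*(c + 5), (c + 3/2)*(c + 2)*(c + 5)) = c^2 + 13*c/2 + 15/2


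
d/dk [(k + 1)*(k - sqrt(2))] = 2*k - sqrt(2) + 1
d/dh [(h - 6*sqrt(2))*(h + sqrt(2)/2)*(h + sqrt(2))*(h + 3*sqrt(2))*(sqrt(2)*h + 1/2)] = 5*sqrt(2)*h^4 - 10*h^3 - 537*sqrt(2)*h^2/4 - 272*h - 129*sqrt(2)/2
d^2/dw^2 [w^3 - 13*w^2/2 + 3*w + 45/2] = 6*w - 13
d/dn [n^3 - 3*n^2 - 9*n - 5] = 3*n^2 - 6*n - 9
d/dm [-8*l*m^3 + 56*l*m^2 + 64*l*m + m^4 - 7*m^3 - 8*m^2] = -24*l*m^2 + 112*l*m + 64*l + 4*m^3 - 21*m^2 - 16*m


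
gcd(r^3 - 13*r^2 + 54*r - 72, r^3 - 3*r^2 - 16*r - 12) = r - 6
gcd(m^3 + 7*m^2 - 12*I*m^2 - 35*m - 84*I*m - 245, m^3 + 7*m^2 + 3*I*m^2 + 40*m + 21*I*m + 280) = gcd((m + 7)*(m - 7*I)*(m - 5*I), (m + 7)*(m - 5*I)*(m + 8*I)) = m^2 + m*(7 - 5*I) - 35*I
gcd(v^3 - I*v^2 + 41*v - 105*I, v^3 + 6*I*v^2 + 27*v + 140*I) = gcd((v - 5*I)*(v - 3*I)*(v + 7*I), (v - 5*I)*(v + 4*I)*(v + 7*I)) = v^2 + 2*I*v + 35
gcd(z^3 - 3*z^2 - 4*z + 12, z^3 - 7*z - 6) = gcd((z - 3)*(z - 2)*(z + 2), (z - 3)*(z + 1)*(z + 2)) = z^2 - z - 6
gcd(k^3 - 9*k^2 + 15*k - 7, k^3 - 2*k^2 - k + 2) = k - 1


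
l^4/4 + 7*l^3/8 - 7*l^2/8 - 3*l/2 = l*(l/4 + 1)*(l - 3/2)*(l + 1)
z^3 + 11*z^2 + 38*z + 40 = (z + 2)*(z + 4)*(z + 5)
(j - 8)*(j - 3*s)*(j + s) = j^3 - 2*j^2*s - 8*j^2 - 3*j*s^2 + 16*j*s + 24*s^2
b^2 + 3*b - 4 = (b - 1)*(b + 4)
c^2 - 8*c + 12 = (c - 6)*(c - 2)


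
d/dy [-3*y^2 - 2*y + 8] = -6*y - 2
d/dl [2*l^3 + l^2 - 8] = 2*l*(3*l + 1)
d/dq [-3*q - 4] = -3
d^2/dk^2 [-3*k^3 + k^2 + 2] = 2 - 18*k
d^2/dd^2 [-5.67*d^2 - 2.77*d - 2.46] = -11.3400000000000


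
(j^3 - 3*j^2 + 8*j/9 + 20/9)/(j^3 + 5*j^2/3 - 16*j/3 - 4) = (j - 5/3)/(j + 3)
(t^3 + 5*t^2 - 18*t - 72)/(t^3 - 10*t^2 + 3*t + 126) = (t^2 + 2*t - 24)/(t^2 - 13*t + 42)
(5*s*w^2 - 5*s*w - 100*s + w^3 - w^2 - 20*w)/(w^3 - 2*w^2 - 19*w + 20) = (5*s + w)/(w - 1)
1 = 1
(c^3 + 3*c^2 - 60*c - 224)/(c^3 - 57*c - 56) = (c + 4)/(c + 1)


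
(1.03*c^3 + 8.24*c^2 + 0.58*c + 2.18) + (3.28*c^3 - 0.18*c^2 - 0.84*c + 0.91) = 4.31*c^3 + 8.06*c^2 - 0.26*c + 3.09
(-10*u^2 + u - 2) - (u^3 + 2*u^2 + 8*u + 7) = -u^3 - 12*u^2 - 7*u - 9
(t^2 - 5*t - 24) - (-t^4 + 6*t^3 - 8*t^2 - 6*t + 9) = t^4 - 6*t^3 + 9*t^2 + t - 33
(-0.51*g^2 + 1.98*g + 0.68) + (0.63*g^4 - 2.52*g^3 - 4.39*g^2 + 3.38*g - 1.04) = 0.63*g^4 - 2.52*g^3 - 4.9*g^2 + 5.36*g - 0.36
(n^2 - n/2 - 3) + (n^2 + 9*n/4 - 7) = 2*n^2 + 7*n/4 - 10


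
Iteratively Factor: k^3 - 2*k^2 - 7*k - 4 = (k + 1)*(k^2 - 3*k - 4) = (k - 4)*(k + 1)*(k + 1)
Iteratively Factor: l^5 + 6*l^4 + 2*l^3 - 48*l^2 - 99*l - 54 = (l + 2)*(l^4 + 4*l^3 - 6*l^2 - 36*l - 27) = (l + 2)*(l + 3)*(l^3 + l^2 - 9*l - 9) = (l + 1)*(l + 2)*(l + 3)*(l^2 - 9) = (l + 1)*(l + 2)*(l + 3)^2*(l - 3)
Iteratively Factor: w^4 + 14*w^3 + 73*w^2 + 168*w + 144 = (w + 4)*(w^3 + 10*w^2 + 33*w + 36) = (w + 3)*(w + 4)*(w^2 + 7*w + 12) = (w + 3)^2*(w + 4)*(w + 4)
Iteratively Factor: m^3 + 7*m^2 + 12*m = (m + 3)*(m^2 + 4*m) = m*(m + 3)*(m + 4)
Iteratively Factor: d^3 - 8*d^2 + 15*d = (d - 3)*(d^2 - 5*d) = (d - 5)*(d - 3)*(d)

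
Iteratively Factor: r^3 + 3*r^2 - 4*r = (r - 1)*(r^2 + 4*r) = r*(r - 1)*(r + 4)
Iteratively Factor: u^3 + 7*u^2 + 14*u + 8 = (u + 2)*(u^2 + 5*u + 4) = (u + 2)*(u + 4)*(u + 1)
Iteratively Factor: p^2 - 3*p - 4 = (p + 1)*(p - 4)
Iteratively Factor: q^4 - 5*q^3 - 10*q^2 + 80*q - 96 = (q - 2)*(q^3 - 3*q^2 - 16*q + 48) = (q - 4)*(q - 2)*(q^2 + q - 12) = (q - 4)*(q - 2)*(q + 4)*(q - 3)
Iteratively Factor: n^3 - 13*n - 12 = (n + 3)*(n^2 - 3*n - 4) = (n + 1)*(n + 3)*(n - 4)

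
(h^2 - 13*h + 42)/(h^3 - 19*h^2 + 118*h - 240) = (h - 7)/(h^2 - 13*h + 40)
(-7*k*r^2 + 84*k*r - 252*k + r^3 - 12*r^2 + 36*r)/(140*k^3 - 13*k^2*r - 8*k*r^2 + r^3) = (r^2 - 12*r + 36)/(-20*k^2 - k*r + r^2)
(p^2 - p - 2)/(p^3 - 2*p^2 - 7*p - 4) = (p - 2)/(p^2 - 3*p - 4)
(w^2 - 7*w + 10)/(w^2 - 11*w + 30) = (w - 2)/(w - 6)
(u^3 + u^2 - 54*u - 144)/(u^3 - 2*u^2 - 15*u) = (u^2 - 2*u - 48)/(u*(u - 5))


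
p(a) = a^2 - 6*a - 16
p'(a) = 2*a - 6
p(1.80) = -23.56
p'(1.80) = -2.40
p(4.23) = -23.49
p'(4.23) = 2.46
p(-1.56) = -4.21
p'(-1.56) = -9.12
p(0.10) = -16.59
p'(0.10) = -5.80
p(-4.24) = 27.42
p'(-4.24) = -14.48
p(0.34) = -17.92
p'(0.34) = -5.32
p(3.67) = -24.55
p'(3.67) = 1.34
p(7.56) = -4.21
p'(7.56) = 9.12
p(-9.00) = 119.00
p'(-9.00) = -24.00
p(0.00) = -16.00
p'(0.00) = -6.00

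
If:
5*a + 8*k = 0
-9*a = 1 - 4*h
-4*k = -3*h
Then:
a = -3/37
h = 5/74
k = 15/296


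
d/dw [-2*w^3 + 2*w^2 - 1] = 2*w*(2 - 3*w)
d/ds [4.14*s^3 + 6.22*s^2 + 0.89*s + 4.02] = 12.42*s^2 + 12.44*s + 0.89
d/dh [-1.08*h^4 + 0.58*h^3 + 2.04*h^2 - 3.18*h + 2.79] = -4.32*h^3 + 1.74*h^2 + 4.08*h - 3.18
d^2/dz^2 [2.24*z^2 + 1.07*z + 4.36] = 4.48000000000000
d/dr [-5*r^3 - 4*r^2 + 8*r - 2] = -15*r^2 - 8*r + 8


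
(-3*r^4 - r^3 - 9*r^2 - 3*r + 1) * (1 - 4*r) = 12*r^5 + r^4 + 35*r^3 + 3*r^2 - 7*r + 1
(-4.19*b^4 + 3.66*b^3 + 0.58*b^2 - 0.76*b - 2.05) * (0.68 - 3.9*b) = 16.341*b^5 - 17.1232*b^4 + 0.2268*b^3 + 3.3584*b^2 + 7.4782*b - 1.394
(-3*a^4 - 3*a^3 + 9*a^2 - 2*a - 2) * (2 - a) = 3*a^5 - 3*a^4 - 15*a^3 + 20*a^2 - 2*a - 4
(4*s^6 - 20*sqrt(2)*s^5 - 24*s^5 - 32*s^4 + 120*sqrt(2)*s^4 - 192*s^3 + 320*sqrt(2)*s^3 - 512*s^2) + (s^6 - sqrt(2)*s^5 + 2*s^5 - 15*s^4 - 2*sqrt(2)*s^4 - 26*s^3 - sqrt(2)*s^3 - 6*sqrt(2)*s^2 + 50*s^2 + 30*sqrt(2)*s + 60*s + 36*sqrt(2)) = 5*s^6 - 21*sqrt(2)*s^5 - 22*s^5 - 47*s^4 + 118*sqrt(2)*s^4 - 218*s^3 + 319*sqrt(2)*s^3 - 462*s^2 - 6*sqrt(2)*s^2 + 30*sqrt(2)*s + 60*s + 36*sqrt(2)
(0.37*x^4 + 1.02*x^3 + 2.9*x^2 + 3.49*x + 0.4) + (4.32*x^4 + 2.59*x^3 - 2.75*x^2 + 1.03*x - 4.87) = 4.69*x^4 + 3.61*x^3 + 0.15*x^2 + 4.52*x - 4.47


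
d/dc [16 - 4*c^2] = -8*c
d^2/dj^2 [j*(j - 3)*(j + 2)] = 6*j - 2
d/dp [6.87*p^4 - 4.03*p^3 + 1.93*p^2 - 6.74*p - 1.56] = 27.48*p^3 - 12.09*p^2 + 3.86*p - 6.74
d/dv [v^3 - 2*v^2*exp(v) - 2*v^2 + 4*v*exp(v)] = -2*v^2*exp(v) + 3*v^2 - 4*v + 4*exp(v)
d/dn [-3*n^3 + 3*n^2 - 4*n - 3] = -9*n^2 + 6*n - 4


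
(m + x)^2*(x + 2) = m^2*x + 2*m^2 + 2*m*x^2 + 4*m*x + x^3 + 2*x^2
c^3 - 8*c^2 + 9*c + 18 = (c - 6)*(c - 3)*(c + 1)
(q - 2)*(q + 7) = q^2 + 5*q - 14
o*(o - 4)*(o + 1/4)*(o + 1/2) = o^4 - 13*o^3/4 - 23*o^2/8 - o/2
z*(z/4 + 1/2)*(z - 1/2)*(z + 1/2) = z^4/4 + z^3/2 - z^2/16 - z/8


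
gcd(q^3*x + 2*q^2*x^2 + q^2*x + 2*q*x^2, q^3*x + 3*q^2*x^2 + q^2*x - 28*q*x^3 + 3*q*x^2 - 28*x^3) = q*x + x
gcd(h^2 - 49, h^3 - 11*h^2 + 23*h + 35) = h - 7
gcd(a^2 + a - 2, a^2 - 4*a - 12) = a + 2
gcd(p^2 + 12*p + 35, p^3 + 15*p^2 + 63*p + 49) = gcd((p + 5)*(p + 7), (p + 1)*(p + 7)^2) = p + 7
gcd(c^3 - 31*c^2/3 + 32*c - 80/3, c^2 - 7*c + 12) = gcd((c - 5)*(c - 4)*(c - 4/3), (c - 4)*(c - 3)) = c - 4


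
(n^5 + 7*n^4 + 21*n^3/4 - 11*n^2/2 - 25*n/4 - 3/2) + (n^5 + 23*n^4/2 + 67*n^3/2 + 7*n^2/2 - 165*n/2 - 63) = 2*n^5 + 37*n^4/2 + 155*n^3/4 - 2*n^2 - 355*n/4 - 129/2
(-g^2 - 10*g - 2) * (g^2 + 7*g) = -g^4 - 17*g^3 - 72*g^2 - 14*g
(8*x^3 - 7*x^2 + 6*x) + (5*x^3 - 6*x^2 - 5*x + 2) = 13*x^3 - 13*x^2 + x + 2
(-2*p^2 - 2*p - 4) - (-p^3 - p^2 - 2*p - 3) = p^3 - p^2 - 1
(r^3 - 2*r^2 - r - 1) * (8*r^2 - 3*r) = 8*r^5 - 19*r^4 - 2*r^3 - 5*r^2 + 3*r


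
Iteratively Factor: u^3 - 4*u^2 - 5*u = (u + 1)*(u^2 - 5*u) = u*(u + 1)*(u - 5)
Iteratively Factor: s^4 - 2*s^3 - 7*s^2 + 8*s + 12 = (s - 2)*(s^3 - 7*s - 6) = (s - 2)*(s + 1)*(s^2 - s - 6) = (s - 2)*(s + 1)*(s + 2)*(s - 3)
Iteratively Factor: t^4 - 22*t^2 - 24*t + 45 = (t + 3)*(t^3 - 3*t^2 - 13*t + 15) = (t + 3)^2*(t^2 - 6*t + 5) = (t - 5)*(t + 3)^2*(t - 1)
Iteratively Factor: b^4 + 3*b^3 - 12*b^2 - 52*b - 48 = (b - 4)*(b^3 + 7*b^2 + 16*b + 12) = (b - 4)*(b + 2)*(b^2 + 5*b + 6) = (b - 4)*(b + 2)^2*(b + 3)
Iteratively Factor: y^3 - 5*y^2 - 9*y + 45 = (y + 3)*(y^2 - 8*y + 15) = (y - 5)*(y + 3)*(y - 3)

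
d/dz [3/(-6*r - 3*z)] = (2*r + z)^(-2)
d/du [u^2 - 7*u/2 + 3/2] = 2*u - 7/2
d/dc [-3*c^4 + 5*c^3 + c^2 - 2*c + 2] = -12*c^3 + 15*c^2 + 2*c - 2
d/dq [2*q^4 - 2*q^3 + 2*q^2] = 2*q*(4*q^2 - 3*q + 2)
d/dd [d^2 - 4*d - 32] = 2*d - 4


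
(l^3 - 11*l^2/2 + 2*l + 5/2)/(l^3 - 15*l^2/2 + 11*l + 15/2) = (l - 1)/(l - 3)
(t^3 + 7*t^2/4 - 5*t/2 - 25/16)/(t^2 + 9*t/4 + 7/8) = (8*t^2 + 10*t - 25)/(2*(4*t + 7))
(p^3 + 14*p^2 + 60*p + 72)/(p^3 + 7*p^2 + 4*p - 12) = (p + 6)/(p - 1)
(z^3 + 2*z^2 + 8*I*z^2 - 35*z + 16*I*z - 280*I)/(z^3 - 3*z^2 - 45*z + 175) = (z + 8*I)/(z - 5)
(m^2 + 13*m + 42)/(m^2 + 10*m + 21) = (m + 6)/(m + 3)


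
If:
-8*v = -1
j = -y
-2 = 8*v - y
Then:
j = -3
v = 1/8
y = 3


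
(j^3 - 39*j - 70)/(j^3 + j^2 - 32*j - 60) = (j - 7)/(j - 6)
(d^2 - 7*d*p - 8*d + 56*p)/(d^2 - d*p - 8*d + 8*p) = (-d + 7*p)/(-d + p)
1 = 1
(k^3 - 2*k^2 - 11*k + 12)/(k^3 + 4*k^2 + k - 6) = (k - 4)/(k + 2)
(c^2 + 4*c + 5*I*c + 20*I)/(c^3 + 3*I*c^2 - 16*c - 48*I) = (c + 5*I)/(c^2 + c*(-4 + 3*I) - 12*I)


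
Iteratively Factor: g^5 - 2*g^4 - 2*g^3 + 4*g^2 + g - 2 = (g + 1)*(g^4 - 3*g^3 + g^2 + 3*g - 2) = (g + 1)^2*(g^3 - 4*g^2 + 5*g - 2) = (g - 2)*(g + 1)^2*(g^2 - 2*g + 1) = (g - 2)*(g - 1)*(g + 1)^2*(g - 1)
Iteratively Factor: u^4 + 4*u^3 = (u)*(u^3 + 4*u^2) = u*(u + 4)*(u^2) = u^2*(u + 4)*(u)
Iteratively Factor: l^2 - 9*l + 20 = (l - 4)*(l - 5)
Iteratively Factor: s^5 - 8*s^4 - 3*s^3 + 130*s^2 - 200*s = (s + 4)*(s^4 - 12*s^3 + 45*s^2 - 50*s) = s*(s + 4)*(s^3 - 12*s^2 + 45*s - 50) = s*(s - 5)*(s + 4)*(s^2 - 7*s + 10) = s*(s - 5)^2*(s + 4)*(s - 2)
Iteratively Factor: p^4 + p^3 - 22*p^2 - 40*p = (p + 2)*(p^3 - p^2 - 20*p) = (p + 2)*(p + 4)*(p^2 - 5*p) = p*(p + 2)*(p + 4)*(p - 5)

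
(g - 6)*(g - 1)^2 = g^3 - 8*g^2 + 13*g - 6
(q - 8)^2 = q^2 - 16*q + 64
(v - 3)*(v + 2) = v^2 - v - 6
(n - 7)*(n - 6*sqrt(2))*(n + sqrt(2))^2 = n^4 - 7*n^3 - 4*sqrt(2)*n^3 - 22*n^2 + 28*sqrt(2)*n^2 - 12*sqrt(2)*n + 154*n + 84*sqrt(2)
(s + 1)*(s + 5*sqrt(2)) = s^2 + s + 5*sqrt(2)*s + 5*sqrt(2)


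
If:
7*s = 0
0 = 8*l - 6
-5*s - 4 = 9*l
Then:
No Solution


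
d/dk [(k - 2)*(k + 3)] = 2*k + 1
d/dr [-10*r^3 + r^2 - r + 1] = -30*r^2 + 2*r - 1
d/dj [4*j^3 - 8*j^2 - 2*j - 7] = 12*j^2 - 16*j - 2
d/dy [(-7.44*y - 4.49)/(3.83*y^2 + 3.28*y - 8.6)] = (28.4952*y^2 + 34.3934*y + 78.7112)/(14.6689*y^4 + 25.1248*y^3 - 55.1176*y^2 - 56.416*y + 73.96)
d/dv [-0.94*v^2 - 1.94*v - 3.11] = -1.88*v - 1.94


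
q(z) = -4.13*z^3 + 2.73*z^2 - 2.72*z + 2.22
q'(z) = -12.39*z^2 + 5.46*z - 2.72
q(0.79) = -0.26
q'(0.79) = -6.14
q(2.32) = -40.97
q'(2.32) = -56.74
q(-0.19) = 2.86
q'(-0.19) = -4.20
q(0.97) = -1.62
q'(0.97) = -9.08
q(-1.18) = 16.02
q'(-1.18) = -26.41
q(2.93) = -86.20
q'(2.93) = -93.09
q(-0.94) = 10.62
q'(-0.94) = -18.80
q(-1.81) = 40.58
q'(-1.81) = -53.19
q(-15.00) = 14596.02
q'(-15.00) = -2872.37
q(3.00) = -92.88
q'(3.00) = -97.85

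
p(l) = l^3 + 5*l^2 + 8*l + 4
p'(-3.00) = 5.00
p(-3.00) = -2.00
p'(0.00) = 8.00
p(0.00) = 4.00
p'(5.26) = 143.60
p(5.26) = 329.95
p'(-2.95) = 4.61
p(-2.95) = -1.76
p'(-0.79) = 1.97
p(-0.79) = 0.31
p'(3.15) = 69.27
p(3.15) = 110.07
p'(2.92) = 62.78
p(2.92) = 94.89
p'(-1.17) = 0.41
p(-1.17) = -0.12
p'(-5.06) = 34.21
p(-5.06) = -38.02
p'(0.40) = 12.48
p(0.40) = 8.06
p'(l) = 3*l^2 + 10*l + 8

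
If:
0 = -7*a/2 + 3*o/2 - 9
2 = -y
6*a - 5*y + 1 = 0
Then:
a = -11/6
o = 31/18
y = -2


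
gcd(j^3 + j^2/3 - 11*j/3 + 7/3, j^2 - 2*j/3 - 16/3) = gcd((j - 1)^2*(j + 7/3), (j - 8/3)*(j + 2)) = 1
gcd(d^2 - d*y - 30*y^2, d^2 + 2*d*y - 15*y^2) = d + 5*y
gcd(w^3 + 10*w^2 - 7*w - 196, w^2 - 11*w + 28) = w - 4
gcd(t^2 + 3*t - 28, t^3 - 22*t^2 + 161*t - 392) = 1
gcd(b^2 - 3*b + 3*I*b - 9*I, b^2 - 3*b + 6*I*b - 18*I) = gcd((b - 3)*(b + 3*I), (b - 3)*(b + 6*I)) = b - 3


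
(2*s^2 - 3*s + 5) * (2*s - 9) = 4*s^3 - 24*s^2 + 37*s - 45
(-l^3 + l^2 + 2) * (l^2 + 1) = -l^5 + l^4 - l^3 + 3*l^2 + 2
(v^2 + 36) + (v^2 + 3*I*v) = 2*v^2 + 3*I*v + 36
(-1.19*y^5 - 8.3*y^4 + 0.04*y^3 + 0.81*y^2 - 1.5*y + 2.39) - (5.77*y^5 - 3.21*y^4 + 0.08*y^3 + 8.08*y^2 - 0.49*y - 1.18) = -6.96*y^5 - 5.09*y^4 - 0.04*y^3 - 7.27*y^2 - 1.01*y + 3.57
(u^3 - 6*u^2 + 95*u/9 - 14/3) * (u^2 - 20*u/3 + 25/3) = u^5 - 38*u^4/3 + 530*u^3/9 - 3376*u^2/27 + 3215*u/27 - 350/9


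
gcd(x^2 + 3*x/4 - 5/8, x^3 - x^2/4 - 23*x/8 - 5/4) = x + 5/4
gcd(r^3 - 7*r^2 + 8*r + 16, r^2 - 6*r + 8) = r - 4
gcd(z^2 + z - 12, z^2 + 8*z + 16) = z + 4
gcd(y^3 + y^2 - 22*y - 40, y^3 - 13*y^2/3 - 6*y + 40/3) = y^2 - 3*y - 10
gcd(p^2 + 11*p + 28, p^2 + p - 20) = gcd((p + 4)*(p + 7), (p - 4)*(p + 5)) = 1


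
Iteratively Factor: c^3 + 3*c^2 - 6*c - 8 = (c + 1)*(c^2 + 2*c - 8) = (c + 1)*(c + 4)*(c - 2)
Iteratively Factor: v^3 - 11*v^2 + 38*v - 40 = (v - 4)*(v^2 - 7*v + 10) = (v - 5)*(v - 4)*(v - 2)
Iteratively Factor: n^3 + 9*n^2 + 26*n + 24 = (n + 4)*(n^2 + 5*n + 6) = (n + 2)*(n + 4)*(n + 3)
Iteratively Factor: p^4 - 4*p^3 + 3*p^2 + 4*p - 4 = (p - 1)*(p^3 - 3*p^2 + 4) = (p - 2)*(p - 1)*(p^2 - p - 2) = (p - 2)*(p - 1)*(p + 1)*(p - 2)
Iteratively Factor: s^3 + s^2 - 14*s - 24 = (s + 3)*(s^2 - 2*s - 8) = (s + 2)*(s + 3)*(s - 4)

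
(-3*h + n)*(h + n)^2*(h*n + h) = -3*h^4*n - 3*h^4 - 5*h^3*n^2 - 5*h^3*n - h^2*n^3 - h^2*n^2 + h*n^4 + h*n^3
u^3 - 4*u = u*(u - 2)*(u + 2)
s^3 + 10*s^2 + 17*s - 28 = (s - 1)*(s + 4)*(s + 7)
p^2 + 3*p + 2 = (p + 1)*(p + 2)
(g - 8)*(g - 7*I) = g^2 - 8*g - 7*I*g + 56*I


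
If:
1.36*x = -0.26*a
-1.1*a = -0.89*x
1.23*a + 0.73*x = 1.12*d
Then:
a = 0.00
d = 0.00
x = 0.00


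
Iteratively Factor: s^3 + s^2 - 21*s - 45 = (s - 5)*(s^2 + 6*s + 9) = (s - 5)*(s + 3)*(s + 3)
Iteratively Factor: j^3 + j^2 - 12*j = (j)*(j^2 + j - 12) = j*(j - 3)*(j + 4)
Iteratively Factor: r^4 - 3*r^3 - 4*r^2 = (r + 1)*(r^3 - 4*r^2) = r*(r + 1)*(r^2 - 4*r) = r*(r - 4)*(r + 1)*(r)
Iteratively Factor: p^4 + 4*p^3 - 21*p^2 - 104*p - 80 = (p - 5)*(p^3 + 9*p^2 + 24*p + 16) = (p - 5)*(p + 4)*(p^2 + 5*p + 4) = (p - 5)*(p + 4)^2*(p + 1)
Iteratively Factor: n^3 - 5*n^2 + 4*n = (n - 4)*(n^2 - n) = (n - 4)*(n - 1)*(n)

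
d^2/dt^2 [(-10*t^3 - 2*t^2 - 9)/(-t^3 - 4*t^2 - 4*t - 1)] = 2*(-38*t^6 - 120*t^5 - 30*t^4 + 362*t^3 + 636*t^2 + 435*t + 110)/(t^9 + 12*t^8 + 60*t^7 + 163*t^6 + 264*t^5 + 264*t^4 + 163*t^3 + 60*t^2 + 12*t + 1)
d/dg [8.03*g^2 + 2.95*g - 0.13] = 16.06*g + 2.95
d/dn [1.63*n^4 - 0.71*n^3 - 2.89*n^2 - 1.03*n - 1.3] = 6.52*n^3 - 2.13*n^2 - 5.78*n - 1.03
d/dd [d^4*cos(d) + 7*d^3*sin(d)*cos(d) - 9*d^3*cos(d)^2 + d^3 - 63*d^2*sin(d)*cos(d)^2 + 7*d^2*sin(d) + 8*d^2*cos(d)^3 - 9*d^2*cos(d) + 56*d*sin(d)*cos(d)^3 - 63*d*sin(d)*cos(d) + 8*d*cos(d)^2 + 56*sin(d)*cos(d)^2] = -d^4*sin(d) + 9*d^3*sin(2*d) + 4*d^3*cos(d) + 7*d^3*cos(2*d) + 3*d^2*sin(d) + 21*d^2*sin(2*d)/2 - 6*d^2*sin(3*d) - 35*d^2*cos(d)/4 - 27*d^2*cos(2*d)/2 - 189*d^2*cos(3*d)/4 - 21*d^2/2 - 35*d*sin(d)/2 - 8*d*sin(2*d) - 63*d*sin(3*d)/2 - 6*d*cos(d) + 56*d*cos(2*d)^2 - 35*d*cos(2*d) + 4*d*cos(3*d) - 28*d - 35*sin(2*d)/2 + 7*sin(4*d) + 14*cos(d) + 4*cos(2*d) + 42*cos(3*d) + 4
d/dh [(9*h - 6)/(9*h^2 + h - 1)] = 3*(-27*h^2 + 36*h - 1)/(81*h^4 + 18*h^3 - 17*h^2 - 2*h + 1)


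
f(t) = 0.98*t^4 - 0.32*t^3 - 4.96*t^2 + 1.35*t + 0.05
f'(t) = 3.92*t^3 - 0.96*t^2 - 9.92*t + 1.35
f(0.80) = -1.81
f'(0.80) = -5.19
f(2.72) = 14.23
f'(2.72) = 46.15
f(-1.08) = -5.46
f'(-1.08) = 6.01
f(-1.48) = -7.07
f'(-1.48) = 1.22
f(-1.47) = -7.06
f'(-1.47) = 1.41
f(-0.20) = -0.41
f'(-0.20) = 3.26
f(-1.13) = -5.75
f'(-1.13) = 5.68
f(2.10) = -2.89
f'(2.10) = 12.59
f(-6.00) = 1152.59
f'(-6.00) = -820.41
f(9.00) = 5806.94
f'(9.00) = 2691.99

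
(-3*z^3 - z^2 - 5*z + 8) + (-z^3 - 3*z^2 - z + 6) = -4*z^3 - 4*z^2 - 6*z + 14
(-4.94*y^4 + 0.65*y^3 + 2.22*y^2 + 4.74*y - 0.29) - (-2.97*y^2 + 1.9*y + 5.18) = -4.94*y^4 + 0.65*y^3 + 5.19*y^2 + 2.84*y - 5.47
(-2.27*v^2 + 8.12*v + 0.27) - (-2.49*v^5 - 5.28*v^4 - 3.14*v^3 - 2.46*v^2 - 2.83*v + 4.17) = 2.49*v^5 + 5.28*v^4 + 3.14*v^3 + 0.19*v^2 + 10.95*v - 3.9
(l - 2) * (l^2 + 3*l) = l^3 + l^2 - 6*l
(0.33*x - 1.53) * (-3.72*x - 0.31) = -1.2276*x^2 + 5.5893*x + 0.4743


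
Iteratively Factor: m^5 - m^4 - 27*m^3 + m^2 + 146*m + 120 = (m + 1)*(m^4 - 2*m^3 - 25*m^2 + 26*m + 120) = (m - 3)*(m + 1)*(m^3 + m^2 - 22*m - 40) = (m - 3)*(m + 1)*(m + 2)*(m^2 - m - 20) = (m - 3)*(m + 1)*(m + 2)*(m + 4)*(m - 5)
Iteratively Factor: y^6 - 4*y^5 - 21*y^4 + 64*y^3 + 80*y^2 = (y - 5)*(y^5 + y^4 - 16*y^3 - 16*y^2) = (y - 5)*(y + 1)*(y^4 - 16*y^2) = (y - 5)*(y + 1)*(y + 4)*(y^3 - 4*y^2) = y*(y - 5)*(y + 1)*(y + 4)*(y^2 - 4*y) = y*(y - 5)*(y - 4)*(y + 1)*(y + 4)*(y)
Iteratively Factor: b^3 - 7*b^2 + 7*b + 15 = (b + 1)*(b^2 - 8*b + 15) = (b - 3)*(b + 1)*(b - 5)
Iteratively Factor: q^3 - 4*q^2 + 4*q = (q - 2)*(q^2 - 2*q) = (q - 2)^2*(q)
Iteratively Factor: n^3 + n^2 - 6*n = (n)*(n^2 + n - 6) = n*(n - 2)*(n + 3)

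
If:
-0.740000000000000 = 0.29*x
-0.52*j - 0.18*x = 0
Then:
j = 0.88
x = -2.55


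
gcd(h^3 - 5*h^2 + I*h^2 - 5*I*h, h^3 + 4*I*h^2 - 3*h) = h^2 + I*h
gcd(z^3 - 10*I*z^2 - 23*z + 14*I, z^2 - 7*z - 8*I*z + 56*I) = 1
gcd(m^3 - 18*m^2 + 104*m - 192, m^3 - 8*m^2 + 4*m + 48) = m^2 - 10*m + 24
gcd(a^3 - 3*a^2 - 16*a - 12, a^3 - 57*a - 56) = a + 1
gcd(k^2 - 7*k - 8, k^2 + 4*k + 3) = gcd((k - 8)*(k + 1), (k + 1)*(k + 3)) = k + 1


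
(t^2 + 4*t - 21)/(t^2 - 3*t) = (t + 7)/t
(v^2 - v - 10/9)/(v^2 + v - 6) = (v^2 - v - 10/9)/(v^2 + v - 6)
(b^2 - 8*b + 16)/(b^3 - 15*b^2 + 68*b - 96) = (b - 4)/(b^2 - 11*b + 24)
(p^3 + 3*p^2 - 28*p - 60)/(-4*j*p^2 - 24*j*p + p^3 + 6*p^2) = (p^2 - 3*p - 10)/(p*(-4*j + p))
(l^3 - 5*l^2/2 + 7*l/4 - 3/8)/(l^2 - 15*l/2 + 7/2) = (l^2 - 2*l + 3/4)/(l - 7)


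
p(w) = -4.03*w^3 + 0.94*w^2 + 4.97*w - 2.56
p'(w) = -12.09*w^2 + 1.88*w + 4.97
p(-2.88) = 87.19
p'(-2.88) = -100.72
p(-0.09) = -3.00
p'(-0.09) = 4.70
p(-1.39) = 3.17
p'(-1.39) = -21.00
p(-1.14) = -1.03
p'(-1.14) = -12.89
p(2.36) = -38.57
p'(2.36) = -57.93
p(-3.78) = 209.75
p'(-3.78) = -174.88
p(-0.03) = -2.71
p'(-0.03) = 4.90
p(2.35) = -37.99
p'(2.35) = -57.38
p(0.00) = -2.56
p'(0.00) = 4.97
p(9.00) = -2819.56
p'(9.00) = -957.40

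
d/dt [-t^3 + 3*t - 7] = 3 - 3*t^2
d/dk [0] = 0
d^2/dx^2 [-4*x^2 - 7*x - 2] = -8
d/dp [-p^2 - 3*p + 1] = -2*p - 3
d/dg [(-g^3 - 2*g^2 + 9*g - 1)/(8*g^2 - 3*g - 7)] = (-8*g^4 + 6*g^3 - 45*g^2 + 44*g - 66)/(64*g^4 - 48*g^3 - 103*g^2 + 42*g + 49)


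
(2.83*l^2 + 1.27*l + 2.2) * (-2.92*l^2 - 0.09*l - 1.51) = -8.2636*l^4 - 3.9631*l^3 - 10.8116*l^2 - 2.1157*l - 3.322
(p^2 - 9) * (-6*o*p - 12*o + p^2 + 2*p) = -6*o*p^3 - 12*o*p^2 + 54*o*p + 108*o + p^4 + 2*p^3 - 9*p^2 - 18*p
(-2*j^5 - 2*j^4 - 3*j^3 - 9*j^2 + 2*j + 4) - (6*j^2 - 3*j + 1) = -2*j^5 - 2*j^4 - 3*j^3 - 15*j^2 + 5*j + 3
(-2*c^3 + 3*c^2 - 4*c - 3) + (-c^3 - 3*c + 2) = -3*c^3 + 3*c^2 - 7*c - 1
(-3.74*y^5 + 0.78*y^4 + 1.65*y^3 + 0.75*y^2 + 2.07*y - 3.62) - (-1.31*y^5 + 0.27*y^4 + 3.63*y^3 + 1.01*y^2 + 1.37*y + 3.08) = -2.43*y^5 + 0.51*y^4 - 1.98*y^3 - 0.26*y^2 + 0.7*y - 6.7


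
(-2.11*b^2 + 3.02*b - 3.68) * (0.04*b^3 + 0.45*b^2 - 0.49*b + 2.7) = -0.0844*b^5 - 0.8287*b^4 + 2.2457*b^3 - 8.8328*b^2 + 9.9572*b - 9.936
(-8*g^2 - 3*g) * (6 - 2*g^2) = 16*g^4 + 6*g^3 - 48*g^2 - 18*g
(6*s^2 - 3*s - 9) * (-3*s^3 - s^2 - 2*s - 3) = -18*s^5 + 3*s^4 + 18*s^3 - 3*s^2 + 27*s + 27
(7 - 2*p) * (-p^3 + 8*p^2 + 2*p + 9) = 2*p^4 - 23*p^3 + 52*p^2 - 4*p + 63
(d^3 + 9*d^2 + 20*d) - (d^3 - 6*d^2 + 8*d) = 15*d^2 + 12*d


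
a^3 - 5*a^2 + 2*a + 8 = (a - 4)*(a - 2)*(a + 1)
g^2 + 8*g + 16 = (g + 4)^2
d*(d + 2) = d^2 + 2*d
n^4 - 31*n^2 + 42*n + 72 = (n - 4)*(n - 3)*(n + 1)*(n + 6)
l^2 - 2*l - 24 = (l - 6)*(l + 4)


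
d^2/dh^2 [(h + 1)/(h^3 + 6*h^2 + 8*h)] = 2*(3*h^5 + 24*h^4 + 76*h^3 + 132*h^2 + 144*h + 64)/(h^3*(h^6 + 18*h^5 + 132*h^4 + 504*h^3 + 1056*h^2 + 1152*h + 512))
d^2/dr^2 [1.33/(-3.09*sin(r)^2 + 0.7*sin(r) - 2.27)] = (50.795892*sin(r)^4 - 8.63037*sin(r)^3 - 112.858214*sin(r)^2 + 19.37411*sin(r) + 17.354638)/(3.09*sin(r)^2 - 0.7*sin(r) + 2.27)^3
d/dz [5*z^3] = 15*z^2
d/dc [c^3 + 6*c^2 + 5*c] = 3*c^2 + 12*c + 5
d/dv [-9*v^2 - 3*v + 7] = -18*v - 3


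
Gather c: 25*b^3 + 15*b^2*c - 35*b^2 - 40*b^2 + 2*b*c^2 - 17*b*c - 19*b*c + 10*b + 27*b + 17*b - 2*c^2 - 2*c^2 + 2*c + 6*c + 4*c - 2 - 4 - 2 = 25*b^3 - 75*b^2 + 54*b + c^2*(2*b - 4) + c*(15*b^2 - 36*b + 12) - 8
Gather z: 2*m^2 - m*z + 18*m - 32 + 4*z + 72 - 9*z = 2*m^2 + 18*m + z*(-m - 5) + 40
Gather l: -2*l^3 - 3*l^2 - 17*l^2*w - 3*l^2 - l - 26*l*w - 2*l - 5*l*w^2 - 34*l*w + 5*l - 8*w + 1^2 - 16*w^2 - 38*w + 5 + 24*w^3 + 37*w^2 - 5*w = -2*l^3 + l^2*(-17*w - 6) + l*(-5*w^2 - 60*w + 2) + 24*w^3 + 21*w^2 - 51*w + 6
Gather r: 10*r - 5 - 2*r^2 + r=-2*r^2 + 11*r - 5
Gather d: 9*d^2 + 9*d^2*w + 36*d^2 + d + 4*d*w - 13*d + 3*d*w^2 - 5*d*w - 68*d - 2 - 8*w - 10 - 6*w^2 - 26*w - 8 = d^2*(9*w + 45) + d*(3*w^2 - w - 80) - 6*w^2 - 34*w - 20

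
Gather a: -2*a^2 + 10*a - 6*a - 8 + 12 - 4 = -2*a^2 + 4*a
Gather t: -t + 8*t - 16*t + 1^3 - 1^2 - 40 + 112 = 72 - 9*t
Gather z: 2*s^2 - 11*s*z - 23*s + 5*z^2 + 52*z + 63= 2*s^2 - 23*s + 5*z^2 + z*(52 - 11*s) + 63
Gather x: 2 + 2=4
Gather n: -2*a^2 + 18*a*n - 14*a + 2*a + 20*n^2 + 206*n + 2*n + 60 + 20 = -2*a^2 - 12*a + 20*n^2 + n*(18*a + 208) + 80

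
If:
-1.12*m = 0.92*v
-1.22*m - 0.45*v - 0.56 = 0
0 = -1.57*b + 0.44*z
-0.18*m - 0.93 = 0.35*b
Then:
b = -2.23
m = -0.83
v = 1.01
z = -7.95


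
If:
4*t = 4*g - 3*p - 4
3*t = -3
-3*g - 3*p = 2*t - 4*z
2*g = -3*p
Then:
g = 0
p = 0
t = -1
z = -1/2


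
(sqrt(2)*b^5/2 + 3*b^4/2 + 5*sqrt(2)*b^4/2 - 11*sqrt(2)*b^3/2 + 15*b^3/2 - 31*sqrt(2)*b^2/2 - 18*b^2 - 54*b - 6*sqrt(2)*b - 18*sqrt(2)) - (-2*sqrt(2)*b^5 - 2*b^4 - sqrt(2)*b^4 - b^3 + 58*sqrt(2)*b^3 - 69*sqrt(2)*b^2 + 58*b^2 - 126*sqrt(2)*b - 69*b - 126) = 5*sqrt(2)*b^5/2 + 7*b^4/2 + 7*sqrt(2)*b^4/2 - 127*sqrt(2)*b^3/2 + 17*b^3/2 - 76*b^2 + 107*sqrt(2)*b^2/2 + 15*b + 120*sqrt(2)*b - 18*sqrt(2) + 126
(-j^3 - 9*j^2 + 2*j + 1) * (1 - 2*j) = 2*j^4 + 17*j^3 - 13*j^2 + 1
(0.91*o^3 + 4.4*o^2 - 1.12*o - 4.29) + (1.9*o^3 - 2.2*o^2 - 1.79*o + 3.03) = 2.81*o^3 + 2.2*o^2 - 2.91*o - 1.26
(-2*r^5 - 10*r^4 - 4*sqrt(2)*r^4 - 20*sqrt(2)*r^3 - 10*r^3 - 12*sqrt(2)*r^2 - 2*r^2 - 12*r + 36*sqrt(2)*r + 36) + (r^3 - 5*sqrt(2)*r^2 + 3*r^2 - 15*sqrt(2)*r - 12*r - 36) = -2*r^5 - 10*r^4 - 4*sqrt(2)*r^4 - 20*sqrt(2)*r^3 - 9*r^3 - 17*sqrt(2)*r^2 + r^2 - 24*r + 21*sqrt(2)*r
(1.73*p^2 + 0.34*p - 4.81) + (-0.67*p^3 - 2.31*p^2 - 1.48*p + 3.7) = -0.67*p^3 - 0.58*p^2 - 1.14*p - 1.11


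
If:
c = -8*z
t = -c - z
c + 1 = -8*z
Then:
No Solution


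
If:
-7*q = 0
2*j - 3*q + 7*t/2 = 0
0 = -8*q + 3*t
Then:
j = 0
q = 0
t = 0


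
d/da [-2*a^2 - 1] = -4*a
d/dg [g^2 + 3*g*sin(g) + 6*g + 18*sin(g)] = 3*g*cos(g) + 2*g + 3*sin(g) + 18*cos(g) + 6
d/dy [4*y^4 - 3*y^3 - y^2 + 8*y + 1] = 16*y^3 - 9*y^2 - 2*y + 8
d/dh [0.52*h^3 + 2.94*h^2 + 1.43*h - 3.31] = 1.56*h^2 + 5.88*h + 1.43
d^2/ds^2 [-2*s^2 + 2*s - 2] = -4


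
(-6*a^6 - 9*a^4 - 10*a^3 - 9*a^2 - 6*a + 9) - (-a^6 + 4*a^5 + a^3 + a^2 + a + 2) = -5*a^6 - 4*a^5 - 9*a^4 - 11*a^3 - 10*a^2 - 7*a + 7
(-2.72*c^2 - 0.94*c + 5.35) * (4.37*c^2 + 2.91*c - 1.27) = -11.8864*c^4 - 12.023*c^3 + 24.0985*c^2 + 16.7623*c - 6.7945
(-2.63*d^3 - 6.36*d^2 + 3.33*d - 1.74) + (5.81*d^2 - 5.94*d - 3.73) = -2.63*d^3 - 0.550000000000001*d^2 - 2.61*d - 5.47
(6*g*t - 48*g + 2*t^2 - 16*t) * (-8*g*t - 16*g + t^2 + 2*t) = -48*g^2*t^2 + 288*g^2*t + 768*g^2 - 10*g*t^3 + 60*g*t^2 + 160*g*t + 2*t^4 - 12*t^3 - 32*t^2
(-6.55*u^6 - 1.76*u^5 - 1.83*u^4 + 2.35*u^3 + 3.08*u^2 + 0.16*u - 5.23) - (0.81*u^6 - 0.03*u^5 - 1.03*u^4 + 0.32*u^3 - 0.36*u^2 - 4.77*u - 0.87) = -7.36*u^6 - 1.73*u^5 - 0.8*u^4 + 2.03*u^3 + 3.44*u^2 + 4.93*u - 4.36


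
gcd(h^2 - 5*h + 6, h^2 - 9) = h - 3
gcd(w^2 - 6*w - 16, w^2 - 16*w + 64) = w - 8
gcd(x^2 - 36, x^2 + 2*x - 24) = x + 6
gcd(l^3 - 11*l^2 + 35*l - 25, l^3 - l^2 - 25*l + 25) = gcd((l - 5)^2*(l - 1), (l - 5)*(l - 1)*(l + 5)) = l^2 - 6*l + 5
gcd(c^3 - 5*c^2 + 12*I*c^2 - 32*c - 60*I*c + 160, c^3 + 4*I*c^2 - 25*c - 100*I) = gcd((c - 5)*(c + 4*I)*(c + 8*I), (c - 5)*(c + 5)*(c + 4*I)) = c^2 + c*(-5 + 4*I) - 20*I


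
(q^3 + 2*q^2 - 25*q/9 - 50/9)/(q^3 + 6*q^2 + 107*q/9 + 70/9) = (3*q - 5)/(3*q + 7)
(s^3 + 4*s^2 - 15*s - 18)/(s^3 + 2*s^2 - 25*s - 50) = (s^3 + 4*s^2 - 15*s - 18)/(s^3 + 2*s^2 - 25*s - 50)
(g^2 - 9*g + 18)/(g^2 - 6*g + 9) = (g - 6)/(g - 3)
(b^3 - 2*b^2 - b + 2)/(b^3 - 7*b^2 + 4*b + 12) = (b - 1)/(b - 6)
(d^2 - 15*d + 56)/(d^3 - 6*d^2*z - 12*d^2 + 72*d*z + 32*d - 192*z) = (7 - d)/(-d^2 + 6*d*z + 4*d - 24*z)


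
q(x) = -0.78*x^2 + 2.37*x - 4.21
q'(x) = 2.37 - 1.56*x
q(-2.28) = -13.67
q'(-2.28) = 5.93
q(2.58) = -3.29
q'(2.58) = -1.65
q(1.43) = -2.42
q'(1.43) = 0.14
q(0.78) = -2.84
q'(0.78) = 1.15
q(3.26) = -4.77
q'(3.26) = -2.72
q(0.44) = -3.32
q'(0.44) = 1.68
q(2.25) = -2.83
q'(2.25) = -1.14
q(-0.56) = -5.78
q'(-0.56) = 3.24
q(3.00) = -4.12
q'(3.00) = -2.31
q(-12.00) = -144.97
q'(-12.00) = 21.09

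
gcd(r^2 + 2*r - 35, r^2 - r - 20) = r - 5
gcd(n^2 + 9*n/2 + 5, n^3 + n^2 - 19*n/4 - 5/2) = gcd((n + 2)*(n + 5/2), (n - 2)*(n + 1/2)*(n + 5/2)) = n + 5/2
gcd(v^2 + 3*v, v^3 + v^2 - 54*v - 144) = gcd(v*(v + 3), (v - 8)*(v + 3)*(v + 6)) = v + 3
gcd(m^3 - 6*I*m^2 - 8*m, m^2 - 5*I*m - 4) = m - 4*I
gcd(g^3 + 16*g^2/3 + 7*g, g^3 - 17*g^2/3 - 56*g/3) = g^2 + 7*g/3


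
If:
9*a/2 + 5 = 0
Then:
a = -10/9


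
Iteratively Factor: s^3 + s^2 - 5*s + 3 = (s + 3)*(s^2 - 2*s + 1) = (s - 1)*(s + 3)*(s - 1)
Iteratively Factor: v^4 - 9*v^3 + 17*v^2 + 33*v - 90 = (v + 2)*(v^3 - 11*v^2 + 39*v - 45) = (v - 5)*(v + 2)*(v^2 - 6*v + 9) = (v - 5)*(v - 3)*(v + 2)*(v - 3)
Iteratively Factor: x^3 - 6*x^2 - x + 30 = (x + 2)*(x^2 - 8*x + 15) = (x - 3)*(x + 2)*(x - 5)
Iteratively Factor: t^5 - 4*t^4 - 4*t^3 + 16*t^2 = (t - 2)*(t^4 - 2*t^3 - 8*t^2) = t*(t - 2)*(t^3 - 2*t^2 - 8*t) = t^2*(t - 2)*(t^2 - 2*t - 8) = t^2*(t - 2)*(t + 2)*(t - 4)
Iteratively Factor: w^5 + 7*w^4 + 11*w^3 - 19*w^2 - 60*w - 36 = (w + 3)*(w^4 + 4*w^3 - w^2 - 16*w - 12) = (w + 3)^2*(w^3 + w^2 - 4*w - 4) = (w + 1)*(w + 3)^2*(w^2 - 4) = (w - 2)*(w + 1)*(w + 3)^2*(w + 2)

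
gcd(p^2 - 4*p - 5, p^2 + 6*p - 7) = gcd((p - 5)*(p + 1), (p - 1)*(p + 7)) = 1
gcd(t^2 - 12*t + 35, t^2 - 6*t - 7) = t - 7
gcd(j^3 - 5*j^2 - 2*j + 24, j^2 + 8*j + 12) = j + 2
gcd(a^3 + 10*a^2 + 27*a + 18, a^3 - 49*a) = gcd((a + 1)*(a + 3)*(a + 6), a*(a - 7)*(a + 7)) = 1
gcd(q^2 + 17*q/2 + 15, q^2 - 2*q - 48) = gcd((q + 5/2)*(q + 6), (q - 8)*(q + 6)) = q + 6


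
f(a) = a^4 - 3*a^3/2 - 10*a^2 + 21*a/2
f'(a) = 4*a^3 - 9*a^2/2 - 20*a + 21/2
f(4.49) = 116.20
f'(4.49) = 192.05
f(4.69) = 158.37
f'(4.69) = 230.36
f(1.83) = -12.25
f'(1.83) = -16.66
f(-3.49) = 53.67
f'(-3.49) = -144.54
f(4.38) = 96.15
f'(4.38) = 172.68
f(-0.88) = -15.36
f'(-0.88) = 21.89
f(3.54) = 2.35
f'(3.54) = 60.76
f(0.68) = 2.26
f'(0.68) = -3.92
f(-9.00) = 6750.00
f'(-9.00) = -3090.00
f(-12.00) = 21762.00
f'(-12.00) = -7309.50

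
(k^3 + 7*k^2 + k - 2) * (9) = 9*k^3 + 63*k^2 + 9*k - 18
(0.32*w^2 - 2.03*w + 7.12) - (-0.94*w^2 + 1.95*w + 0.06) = 1.26*w^2 - 3.98*w + 7.06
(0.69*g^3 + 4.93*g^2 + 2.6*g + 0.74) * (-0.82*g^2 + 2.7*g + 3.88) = -0.5658*g^5 - 2.1796*g^4 + 13.8562*g^3 + 25.5416*g^2 + 12.086*g + 2.8712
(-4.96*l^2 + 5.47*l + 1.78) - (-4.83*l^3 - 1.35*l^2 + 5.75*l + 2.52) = 4.83*l^3 - 3.61*l^2 - 0.28*l - 0.74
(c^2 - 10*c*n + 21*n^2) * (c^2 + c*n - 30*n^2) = c^4 - 9*c^3*n - 19*c^2*n^2 + 321*c*n^3 - 630*n^4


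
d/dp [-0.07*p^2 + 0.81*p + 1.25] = 0.81 - 0.14*p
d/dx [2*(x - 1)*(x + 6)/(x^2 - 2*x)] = 2*(-7*x^2 + 12*x - 12)/(x^2*(x^2 - 4*x + 4))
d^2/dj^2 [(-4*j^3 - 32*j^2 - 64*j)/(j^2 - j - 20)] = -360/(j^3 - 15*j^2 + 75*j - 125)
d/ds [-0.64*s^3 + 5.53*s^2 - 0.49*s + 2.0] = -1.92*s^2 + 11.06*s - 0.49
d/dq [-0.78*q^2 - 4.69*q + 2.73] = -1.56*q - 4.69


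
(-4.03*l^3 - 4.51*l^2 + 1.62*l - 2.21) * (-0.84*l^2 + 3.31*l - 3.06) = 3.3852*l^5 - 9.5509*l^4 - 3.9571*l^3 + 21.0192*l^2 - 12.2723*l + 6.7626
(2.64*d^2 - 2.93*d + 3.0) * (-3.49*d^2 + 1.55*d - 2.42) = -9.2136*d^4 + 14.3177*d^3 - 21.4003*d^2 + 11.7406*d - 7.26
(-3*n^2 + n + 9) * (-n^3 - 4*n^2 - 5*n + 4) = 3*n^5 + 11*n^4 + 2*n^3 - 53*n^2 - 41*n + 36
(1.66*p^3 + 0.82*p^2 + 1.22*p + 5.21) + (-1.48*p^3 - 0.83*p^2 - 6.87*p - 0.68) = 0.18*p^3 - 0.01*p^2 - 5.65*p + 4.53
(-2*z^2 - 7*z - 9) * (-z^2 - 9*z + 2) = 2*z^4 + 25*z^3 + 68*z^2 + 67*z - 18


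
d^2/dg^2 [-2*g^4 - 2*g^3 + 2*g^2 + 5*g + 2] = -24*g^2 - 12*g + 4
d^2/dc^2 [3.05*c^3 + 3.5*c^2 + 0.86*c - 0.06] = 18.3*c + 7.0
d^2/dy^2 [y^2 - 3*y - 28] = 2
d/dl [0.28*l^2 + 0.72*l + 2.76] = 0.56*l + 0.72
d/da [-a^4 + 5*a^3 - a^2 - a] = -4*a^3 + 15*a^2 - 2*a - 1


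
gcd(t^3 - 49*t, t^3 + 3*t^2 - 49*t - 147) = t^2 - 49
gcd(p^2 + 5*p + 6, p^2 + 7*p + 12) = p + 3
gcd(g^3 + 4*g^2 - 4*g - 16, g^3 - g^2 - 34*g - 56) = g^2 + 6*g + 8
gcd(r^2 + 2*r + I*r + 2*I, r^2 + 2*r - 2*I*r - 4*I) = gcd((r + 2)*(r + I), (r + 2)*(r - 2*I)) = r + 2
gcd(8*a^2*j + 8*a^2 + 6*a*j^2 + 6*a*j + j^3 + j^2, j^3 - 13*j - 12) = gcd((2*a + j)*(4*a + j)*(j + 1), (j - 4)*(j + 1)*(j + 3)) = j + 1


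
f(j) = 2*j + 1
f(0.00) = 1.00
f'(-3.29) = 2.00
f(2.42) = 5.84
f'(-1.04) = 2.00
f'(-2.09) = 2.00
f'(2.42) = 2.00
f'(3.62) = 2.00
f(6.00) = 13.00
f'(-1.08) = 2.00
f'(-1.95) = 2.00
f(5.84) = 12.68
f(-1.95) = -2.90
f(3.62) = 8.24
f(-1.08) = -1.16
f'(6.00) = 2.00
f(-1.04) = -1.08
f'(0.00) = 2.00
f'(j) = 2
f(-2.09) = -3.18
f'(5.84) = 2.00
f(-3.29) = -5.58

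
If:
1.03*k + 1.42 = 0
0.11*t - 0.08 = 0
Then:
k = -1.38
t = 0.73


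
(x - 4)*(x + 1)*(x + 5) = x^3 + 2*x^2 - 19*x - 20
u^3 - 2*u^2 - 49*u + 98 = (u - 7)*(u - 2)*(u + 7)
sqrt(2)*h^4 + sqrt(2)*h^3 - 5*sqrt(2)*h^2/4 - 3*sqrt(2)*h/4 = h*(h - 1)*(h + 3/2)*(sqrt(2)*h + sqrt(2)/2)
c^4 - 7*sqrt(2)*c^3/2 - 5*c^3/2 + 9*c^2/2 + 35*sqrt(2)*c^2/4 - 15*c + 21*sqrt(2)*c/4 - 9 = (c - 3)*(c + 1/2)*(c - 2*sqrt(2))*(c - 3*sqrt(2)/2)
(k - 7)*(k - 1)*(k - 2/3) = k^3 - 26*k^2/3 + 37*k/3 - 14/3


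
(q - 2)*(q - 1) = q^2 - 3*q + 2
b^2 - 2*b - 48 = (b - 8)*(b + 6)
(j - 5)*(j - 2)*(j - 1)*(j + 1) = j^4 - 7*j^3 + 9*j^2 + 7*j - 10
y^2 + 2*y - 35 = (y - 5)*(y + 7)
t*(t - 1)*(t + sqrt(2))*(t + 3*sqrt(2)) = t^4 - t^3 + 4*sqrt(2)*t^3 - 4*sqrt(2)*t^2 + 6*t^2 - 6*t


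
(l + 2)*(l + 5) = l^2 + 7*l + 10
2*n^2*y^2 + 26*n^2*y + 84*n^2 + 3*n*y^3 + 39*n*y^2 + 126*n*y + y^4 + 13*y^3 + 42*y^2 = (n + y)*(2*n + y)*(y + 6)*(y + 7)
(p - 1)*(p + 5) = p^2 + 4*p - 5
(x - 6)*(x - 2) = x^2 - 8*x + 12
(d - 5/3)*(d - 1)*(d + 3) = d^3 + d^2/3 - 19*d/3 + 5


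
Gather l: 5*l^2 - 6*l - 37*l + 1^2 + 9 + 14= 5*l^2 - 43*l + 24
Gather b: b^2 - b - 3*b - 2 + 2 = b^2 - 4*b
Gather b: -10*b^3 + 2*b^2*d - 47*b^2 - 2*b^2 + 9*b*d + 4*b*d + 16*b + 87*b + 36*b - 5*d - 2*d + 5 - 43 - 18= -10*b^3 + b^2*(2*d - 49) + b*(13*d + 139) - 7*d - 56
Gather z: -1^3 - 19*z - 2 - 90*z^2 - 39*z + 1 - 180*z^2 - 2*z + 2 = -270*z^2 - 60*z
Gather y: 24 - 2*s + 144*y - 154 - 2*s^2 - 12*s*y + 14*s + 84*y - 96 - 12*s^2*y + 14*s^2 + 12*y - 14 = 12*s^2 + 12*s + y*(-12*s^2 - 12*s + 240) - 240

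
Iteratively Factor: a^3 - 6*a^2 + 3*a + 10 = (a - 5)*(a^2 - a - 2) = (a - 5)*(a + 1)*(a - 2)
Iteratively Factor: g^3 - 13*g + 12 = (g - 3)*(g^2 + 3*g - 4) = (g - 3)*(g + 4)*(g - 1)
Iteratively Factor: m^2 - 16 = (m - 4)*(m + 4)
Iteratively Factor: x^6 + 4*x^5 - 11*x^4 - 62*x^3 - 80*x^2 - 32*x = (x + 4)*(x^5 - 11*x^3 - 18*x^2 - 8*x) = (x - 4)*(x + 4)*(x^4 + 4*x^3 + 5*x^2 + 2*x) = (x - 4)*(x + 2)*(x + 4)*(x^3 + 2*x^2 + x) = (x - 4)*(x + 1)*(x + 2)*(x + 4)*(x^2 + x) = (x - 4)*(x + 1)^2*(x + 2)*(x + 4)*(x)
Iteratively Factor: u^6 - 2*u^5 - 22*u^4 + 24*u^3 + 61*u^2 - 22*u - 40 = (u + 4)*(u^5 - 6*u^4 + 2*u^3 + 16*u^2 - 3*u - 10) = (u + 1)*(u + 4)*(u^4 - 7*u^3 + 9*u^2 + 7*u - 10) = (u - 2)*(u + 1)*(u + 4)*(u^3 - 5*u^2 - u + 5) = (u - 5)*(u - 2)*(u + 1)*(u + 4)*(u^2 - 1) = (u - 5)*(u - 2)*(u + 1)^2*(u + 4)*(u - 1)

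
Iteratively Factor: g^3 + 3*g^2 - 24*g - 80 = (g + 4)*(g^2 - g - 20) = (g - 5)*(g + 4)*(g + 4)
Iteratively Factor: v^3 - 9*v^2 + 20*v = (v - 4)*(v^2 - 5*v) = v*(v - 4)*(v - 5)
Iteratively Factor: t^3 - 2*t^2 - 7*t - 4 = (t + 1)*(t^2 - 3*t - 4) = (t - 4)*(t + 1)*(t + 1)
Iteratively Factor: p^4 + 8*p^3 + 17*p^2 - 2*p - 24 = (p - 1)*(p^3 + 9*p^2 + 26*p + 24) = (p - 1)*(p + 3)*(p^2 + 6*p + 8) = (p - 1)*(p + 3)*(p + 4)*(p + 2)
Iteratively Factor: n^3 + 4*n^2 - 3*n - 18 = (n + 3)*(n^2 + n - 6) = (n - 2)*(n + 3)*(n + 3)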